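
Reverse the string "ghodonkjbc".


Input: ghodonkjbc
Reading characters right to left:
  Position 9: 'c'
  Position 8: 'b'
  Position 7: 'j'
  Position 6: 'k'
  Position 5: 'n'
  Position 4: 'o'
  Position 3: 'd'
  Position 2: 'o'
  Position 1: 'h'
  Position 0: 'g'
Reversed: cbjknodohg

cbjknodohg


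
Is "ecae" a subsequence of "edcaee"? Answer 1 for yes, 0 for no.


Check if "ecae" is a subsequence of "edcaee"
Greedy scan:
  Position 0 ('e'): matches sub[0] = 'e'
  Position 1 ('d'): no match needed
  Position 2 ('c'): matches sub[1] = 'c'
  Position 3 ('a'): matches sub[2] = 'a'
  Position 4 ('e'): matches sub[3] = 'e'
  Position 5 ('e'): no match needed
All 4 characters matched => is a subsequence

1


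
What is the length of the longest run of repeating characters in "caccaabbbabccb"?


Input: "caccaabbbabccb"
Scanning for longest run:
  Position 1 ('a'): new char, reset run to 1
  Position 2 ('c'): new char, reset run to 1
  Position 3 ('c'): continues run of 'c', length=2
  Position 4 ('a'): new char, reset run to 1
  Position 5 ('a'): continues run of 'a', length=2
  Position 6 ('b'): new char, reset run to 1
  Position 7 ('b'): continues run of 'b', length=2
  Position 8 ('b'): continues run of 'b', length=3
  Position 9 ('a'): new char, reset run to 1
  Position 10 ('b'): new char, reset run to 1
  Position 11 ('c'): new char, reset run to 1
  Position 12 ('c'): continues run of 'c', length=2
  Position 13 ('b'): new char, reset run to 1
Longest run: 'b' with length 3

3


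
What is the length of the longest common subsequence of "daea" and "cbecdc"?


LCS of "daea" and "cbecdc"
DP table:
           c    b    e    c    d    c
      0    0    0    0    0    0    0
  d   0    0    0    0    0    1    1
  a   0    0    0    0    0    1    1
  e   0    0    0    1    1    1    1
  a   0    0    0    1    1    1    1
LCS length = dp[4][6] = 1

1


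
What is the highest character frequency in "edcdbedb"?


Input: edcdbedb
Character counts:
  'b': 2
  'c': 1
  'd': 3
  'e': 2
Maximum frequency: 3

3


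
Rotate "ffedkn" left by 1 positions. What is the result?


Input: "ffedkn", rotate left by 1
First 1 characters: "f"
Remaining characters: "fedkn"
Concatenate remaining + first: "fedkn" + "f" = "fedknf"

fedknf


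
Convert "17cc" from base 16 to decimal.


Input: "17cc" in base 16
Positional expansion:
  Digit '1' (value 1) x 16^3 = 4096
  Digit '7' (value 7) x 16^2 = 1792
  Digit 'c' (value 12) x 16^1 = 192
  Digit 'c' (value 12) x 16^0 = 12
Sum = 6092

6092


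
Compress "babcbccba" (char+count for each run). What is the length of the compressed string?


Input: babcbccba
Runs:
  'b' x 1 => "b1"
  'a' x 1 => "a1"
  'b' x 1 => "b1"
  'c' x 1 => "c1"
  'b' x 1 => "b1"
  'c' x 2 => "c2"
  'b' x 1 => "b1"
  'a' x 1 => "a1"
Compressed: "b1a1b1c1b1c2b1a1"
Compressed length: 16

16


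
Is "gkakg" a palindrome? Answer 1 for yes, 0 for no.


Input: gkakg
Reversed: gkakg
  Compare pos 0 ('g') with pos 4 ('g'): match
  Compare pos 1 ('k') with pos 3 ('k'): match
Result: palindrome

1


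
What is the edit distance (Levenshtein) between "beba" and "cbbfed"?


Computing edit distance: "beba" -> "cbbfed"
DP table:
           c    b    b    f    e    d
      0    1    2    3    4    5    6
  b   1    1    1    2    3    4    5
  e   2    2    2    2    3    3    4
  b   3    3    2    2    3    4    4
  a   4    4    3    3    3    4    5
Edit distance = dp[4][6] = 5

5


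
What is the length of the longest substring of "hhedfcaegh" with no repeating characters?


Input: "hhedfcaegh"
Sliding window (track last position of each char):
  Position 0 ('h'): window [0,0] length 1 -- new best
  Position 1 ('h'): repeat (last at 0), move window start to 1
  Position 1 ('h'): window [1,1] length 1
  Position 2 ('e'): window [1,2] length 2 -- new best
  Position 3 ('d'): window [1,3] length 3 -- new best
  Position 4 ('f'): window [1,4] length 4 -- new best
  Position 5 ('c'): window [1,5] length 5 -- new best
  Position 6 ('a'): window [1,6] length 6 -- new best
  Position 7 ('e'): repeat (last at 2), move window start to 3
  Position 7 ('e'): window [3,7] length 5
  Position 8 ('g'): window [3,8] length 6
  Position 9 ('h'): window [3,9] length 7 -- new best
Longest substring with no repeats: "dfcaegh" with length 7

7


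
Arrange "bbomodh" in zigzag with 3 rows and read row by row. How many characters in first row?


Zigzag "bbomodh" into 3 rows:
Placing characters:
  'b' => row 0
  'b' => row 1
  'o' => row 2
  'm' => row 1
  'o' => row 0
  'd' => row 1
  'h' => row 2
Rows:
  Row 0: "bo"
  Row 1: "bmd"
  Row 2: "oh"
First row length: 2

2


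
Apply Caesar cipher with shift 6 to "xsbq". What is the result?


Caesar cipher: shift "xsbq" by 6
  'x' (pos 23) + 6 = pos 3 = 'd'
  's' (pos 18) + 6 = pos 24 = 'y'
  'b' (pos 1) + 6 = pos 7 = 'h'
  'q' (pos 16) + 6 = pos 22 = 'w'
Result: dyhw

dyhw


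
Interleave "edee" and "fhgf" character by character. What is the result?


Interleaving "edee" and "fhgf":
  Position 0: 'e' from first, 'f' from second => "ef"
  Position 1: 'd' from first, 'h' from second => "dh"
  Position 2: 'e' from first, 'g' from second => "eg"
  Position 3: 'e' from first, 'f' from second => "ef"
Result: efdhegef

efdhegef


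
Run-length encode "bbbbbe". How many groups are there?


Input: bbbbbe
Scanning for consecutive runs:
  Group 1: 'b' x 5 (positions 0-4)
  Group 2: 'e' x 1 (positions 5-5)
Total groups: 2

2


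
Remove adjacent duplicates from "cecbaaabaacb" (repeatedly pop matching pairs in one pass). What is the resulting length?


Input: cecbaaabaacb
Stack-based adjacent duplicate removal:
  Read 'c': push. Stack: c
  Read 'e': push. Stack: ce
  Read 'c': push. Stack: cec
  Read 'b': push. Stack: cecb
  Read 'a': push. Stack: cecba
  Read 'a': matches stack top 'a' => pop. Stack: cecb
  Read 'a': push. Stack: cecba
  Read 'b': push. Stack: cecbab
  Read 'a': push. Stack: cecbaba
  Read 'a': matches stack top 'a' => pop. Stack: cecbab
  Read 'c': push. Stack: cecbabc
  Read 'b': push. Stack: cecbabcb
Final stack: "cecbabcb" (length 8)

8


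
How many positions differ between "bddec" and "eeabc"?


Comparing "bddec" and "eeabc" position by position:
  Position 0: 'b' vs 'e' => DIFFER
  Position 1: 'd' vs 'e' => DIFFER
  Position 2: 'd' vs 'a' => DIFFER
  Position 3: 'e' vs 'b' => DIFFER
  Position 4: 'c' vs 'c' => same
Positions that differ: 4

4


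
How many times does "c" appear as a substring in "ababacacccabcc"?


Searching for "c" in "ababacacccabcc"
Scanning each position:
  Position 0: "a" => no
  Position 1: "b" => no
  Position 2: "a" => no
  Position 3: "b" => no
  Position 4: "a" => no
  Position 5: "c" => MATCH
  Position 6: "a" => no
  Position 7: "c" => MATCH
  Position 8: "c" => MATCH
  Position 9: "c" => MATCH
  Position 10: "a" => no
  Position 11: "b" => no
  Position 12: "c" => MATCH
  Position 13: "c" => MATCH
Total occurrences: 6

6


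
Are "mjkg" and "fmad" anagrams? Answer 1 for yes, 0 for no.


Strings: "mjkg", "fmad"
Sorted first:  gjkm
Sorted second: adfm
Differ at position 0: 'g' vs 'a' => not anagrams

0


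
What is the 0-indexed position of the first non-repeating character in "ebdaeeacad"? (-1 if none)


Input: ebdaeeacad
Character frequencies:
  'a': 3
  'b': 1
  'c': 1
  'd': 2
  'e': 3
Scanning left to right for freq == 1:
  Position 0 ('e'): freq=3, skip
  Position 1 ('b'): unique! => answer = 1

1


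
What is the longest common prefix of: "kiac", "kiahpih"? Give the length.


Words: kiac, kiahpih
  Position 0: all 'k' => match
  Position 1: all 'i' => match
  Position 2: all 'a' => match
  Position 3: ('c', 'h') => mismatch, stop
LCP = "kia" (length 3)

3


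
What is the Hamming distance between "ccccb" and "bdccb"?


Comparing "ccccb" and "bdccb" position by position:
  Position 0: 'c' vs 'b' => differ
  Position 1: 'c' vs 'd' => differ
  Position 2: 'c' vs 'c' => same
  Position 3: 'c' vs 'c' => same
  Position 4: 'b' vs 'b' => same
Total differences (Hamming distance): 2

2


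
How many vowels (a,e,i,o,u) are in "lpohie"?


Input: lpohie
Checking each character:
  'l' at position 0: consonant
  'p' at position 1: consonant
  'o' at position 2: vowel (running total: 1)
  'h' at position 3: consonant
  'i' at position 4: vowel (running total: 2)
  'e' at position 5: vowel (running total: 3)
Total vowels: 3

3


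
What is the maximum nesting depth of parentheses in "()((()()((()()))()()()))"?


Input: "()((()()((()()))()()()))"
Tracking depth:
  Position 0 '(': depth becomes 1
  Position 1 ')': depth becomes 0
  Position 2 '(': depth becomes 1
  Position 3 '(': depth becomes 2
  Position 4 '(': depth becomes 3
  Position 5 ')': depth becomes 2
  Position 6 '(': depth becomes 3
  Position 7 ')': depth becomes 2
  Position 8 '(': depth becomes 3
  Position 9 '(': depth becomes 4
  Position 10 '(': depth becomes 5
  Position 11 ')': depth becomes 4
  Position 12 '(': depth becomes 5
  Position 13 ')': depth becomes 4
  Position 14 ')': depth becomes 3
  Position 15 ')': depth becomes 2
  Position 16 '(': depth becomes 3
  Position 17 ')': depth becomes 2
  Position 18 '(': depth becomes 3
  Position 19 ')': depth becomes 2
  Position 20 '(': depth becomes 3
  Position 21 ')': depth becomes 2
  Position 22 ')': depth becomes 1
  Position 23 ')': depth becomes 0
Maximum depth reached: 5

5


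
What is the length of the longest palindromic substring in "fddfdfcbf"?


Input: "fddfdfcbf"
Checking substrings for palindromes:
  [0:4] "fddf" (len 4) => palindrome
  [2:5] "dfd" (len 3) => palindrome
  [3:6] "fdf" (len 3) => palindrome
  [1:3] "dd" (len 2) => palindrome
Longest palindromic substring: "fddf" with length 4

4


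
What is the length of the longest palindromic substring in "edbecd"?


Input: "edbecd"
Checking substrings for palindromes:
  No multi-char palindromic substrings found
Longest palindromic substring: "e" with length 1

1


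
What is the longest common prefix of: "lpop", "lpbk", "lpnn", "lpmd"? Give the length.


Words: lpop, lpbk, lpnn, lpmd
  Position 0: all 'l' => match
  Position 1: all 'p' => match
  Position 2: ('o', 'b', 'n', 'm') => mismatch, stop
LCP = "lp" (length 2)

2


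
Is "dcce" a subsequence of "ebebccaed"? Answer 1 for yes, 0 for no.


Check if "dcce" is a subsequence of "ebebccaed"
Greedy scan:
  Position 0 ('e'): no match needed
  Position 1 ('b'): no match needed
  Position 2 ('e'): no match needed
  Position 3 ('b'): no match needed
  Position 4 ('c'): no match needed
  Position 5 ('c'): no match needed
  Position 6 ('a'): no match needed
  Position 7 ('e'): no match needed
  Position 8 ('d'): matches sub[0] = 'd'
Only matched 1/4 characters => not a subsequence

0


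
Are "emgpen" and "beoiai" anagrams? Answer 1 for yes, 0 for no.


Strings: "emgpen", "beoiai"
Sorted first:  eegmnp
Sorted second: abeiio
Differ at position 0: 'e' vs 'a' => not anagrams

0


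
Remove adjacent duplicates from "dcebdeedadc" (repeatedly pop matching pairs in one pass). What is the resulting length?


Input: dcebdeedadc
Stack-based adjacent duplicate removal:
  Read 'd': push. Stack: d
  Read 'c': push. Stack: dc
  Read 'e': push. Stack: dce
  Read 'b': push. Stack: dceb
  Read 'd': push. Stack: dcebd
  Read 'e': push. Stack: dcebde
  Read 'e': matches stack top 'e' => pop. Stack: dcebd
  Read 'd': matches stack top 'd' => pop. Stack: dceb
  Read 'a': push. Stack: dceba
  Read 'd': push. Stack: dcebad
  Read 'c': push. Stack: dcebadc
Final stack: "dcebadc" (length 7)

7


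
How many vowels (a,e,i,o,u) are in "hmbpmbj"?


Input: hmbpmbj
Checking each character:
  'h' at position 0: consonant
  'm' at position 1: consonant
  'b' at position 2: consonant
  'p' at position 3: consonant
  'm' at position 4: consonant
  'b' at position 5: consonant
  'j' at position 6: consonant
Total vowels: 0

0


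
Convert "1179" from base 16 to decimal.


Input: "1179" in base 16
Positional expansion:
  Digit '1' (value 1) x 16^3 = 4096
  Digit '1' (value 1) x 16^2 = 256
  Digit '7' (value 7) x 16^1 = 112
  Digit '9' (value 9) x 16^0 = 9
Sum = 4473

4473


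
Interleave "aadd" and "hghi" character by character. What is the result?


Interleaving "aadd" and "hghi":
  Position 0: 'a' from first, 'h' from second => "ah"
  Position 1: 'a' from first, 'g' from second => "ag"
  Position 2: 'd' from first, 'h' from second => "dh"
  Position 3: 'd' from first, 'i' from second => "di"
Result: ahagdhdi

ahagdhdi


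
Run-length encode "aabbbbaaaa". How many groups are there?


Input: aabbbbaaaa
Scanning for consecutive runs:
  Group 1: 'a' x 2 (positions 0-1)
  Group 2: 'b' x 4 (positions 2-5)
  Group 3: 'a' x 4 (positions 6-9)
Total groups: 3

3


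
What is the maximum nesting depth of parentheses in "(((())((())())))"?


Input: "(((())((())())))"
Tracking depth:
  Position 0 '(': depth becomes 1
  Position 1 '(': depth becomes 2
  Position 2 '(': depth becomes 3
  Position 3 '(': depth becomes 4
  Position 4 ')': depth becomes 3
  Position 5 ')': depth becomes 2
  Position 6 '(': depth becomes 3
  Position 7 '(': depth becomes 4
  Position 8 '(': depth becomes 5
  Position 9 ')': depth becomes 4
  Position 10 ')': depth becomes 3
  Position 11 '(': depth becomes 4
  Position 12 ')': depth becomes 3
  Position 13 ')': depth becomes 2
  Position 14 ')': depth becomes 1
  Position 15 ')': depth becomes 0
Maximum depth reached: 5

5


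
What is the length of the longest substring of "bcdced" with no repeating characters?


Input: "bcdced"
Sliding window (track last position of each char):
  Position 0 ('b'): window [0,0] length 1 -- new best
  Position 1 ('c'): window [0,1] length 2 -- new best
  Position 2 ('d'): window [0,2] length 3 -- new best
  Position 3 ('c'): repeat (last at 1), move window start to 2
  Position 3 ('c'): window [2,3] length 2
  Position 4 ('e'): window [2,4] length 3
  Position 5 ('d'): repeat (last at 2), move window start to 3
  Position 5 ('d'): window [3,5] length 3
Longest substring with no repeats: "bcd" with length 3

3


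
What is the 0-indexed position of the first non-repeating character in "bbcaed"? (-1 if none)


Input: bbcaed
Character frequencies:
  'a': 1
  'b': 2
  'c': 1
  'd': 1
  'e': 1
Scanning left to right for freq == 1:
  Position 0 ('b'): freq=2, skip
  Position 1 ('b'): freq=2, skip
  Position 2 ('c'): unique! => answer = 2

2


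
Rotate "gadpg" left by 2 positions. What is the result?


Input: "gadpg", rotate left by 2
First 2 characters: "ga"
Remaining characters: "dpg"
Concatenate remaining + first: "dpg" + "ga" = "dpgga"

dpgga


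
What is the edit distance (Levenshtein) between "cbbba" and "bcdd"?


Computing edit distance: "cbbba" -> "bcdd"
DP table:
           b    c    d    d
      0    1    2    3    4
  c   1    1    1    2    3
  b   2    1    2    2    3
  b   3    2    2    3    3
  b   4    3    3    3    4
  a   5    4    4    4    4
Edit distance = dp[5][4] = 4

4


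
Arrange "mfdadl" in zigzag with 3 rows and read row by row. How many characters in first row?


Zigzag "mfdadl" into 3 rows:
Placing characters:
  'm' => row 0
  'f' => row 1
  'd' => row 2
  'a' => row 1
  'd' => row 0
  'l' => row 1
Rows:
  Row 0: "md"
  Row 1: "fal"
  Row 2: "d"
First row length: 2

2


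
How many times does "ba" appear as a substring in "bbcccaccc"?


Searching for "ba" in "bbcccaccc"
Scanning each position:
  Position 0: "bb" => no
  Position 1: "bc" => no
  Position 2: "cc" => no
  Position 3: "cc" => no
  Position 4: "ca" => no
  Position 5: "ac" => no
  Position 6: "cc" => no
  Position 7: "cc" => no
Total occurrences: 0

0


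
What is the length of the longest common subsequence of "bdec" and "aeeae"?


LCS of "bdec" and "aeeae"
DP table:
           a    e    e    a    e
      0    0    0    0    0    0
  b   0    0    0    0    0    0
  d   0    0    0    0    0    0
  e   0    0    1    1    1    1
  c   0    0    1    1    1    1
LCS length = dp[4][5] = 1

1


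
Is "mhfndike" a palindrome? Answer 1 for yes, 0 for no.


Input: mhfndike
Reversed: ekidnfhm
  Compare pos 0 ('m') with pos 7 ('e'): MISMATCH
  Compare pos 1 ('h') with pos 6 ('k'): MISMATCH
  Compare pos 2 ('f') with pos 5 ('i'): MISMATCH
  Compare pos 3 ('n') with pos 4 ('d'): MISMATCH
Result: not a palindrome

0


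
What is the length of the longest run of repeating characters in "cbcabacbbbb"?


Input: "cbcabacbbbb"
Scanning for longest run:
  Position 1 ('b'): new char, reset run to 1
  Position 2 ('c'): new char, reset run to 1
  Position 3 ('a'): new char, reset run to 1
  Position 4 ('b'): new char, reset run to 1
  Position 5 ('a'): new char, reset run to 1
  Position 6 ('c'): new char, reset run to 1
  Position 7 ('b'): new char, reset run to 1
  Position 8 ('b'): continues run of 'b', length=2
  Position 9 ('b'): continues run of 'b', length=3
  Position 10 ('b'): continues run of 'b', length=4
Longest run: 'b' with length 4

4


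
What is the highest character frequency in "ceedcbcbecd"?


Input: ceedcbcbecd
Character counts:
  'b': 2
  'c': 4
  'd': 2
  'e': 3
Maximum frequency: 4

4


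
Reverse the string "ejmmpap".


Input: ejmmpap
Reading characters right to left:
  Position 6: 'p'
  Position 5: 'a'
  Position 4: 'p'
  Position 3: 'm'
  Position 2: 'm'
  Position 1: 'j'
  Position 0: 'e'
Reversed: papmmje

papmmje


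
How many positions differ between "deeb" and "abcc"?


Comparing "deeb" and "abcc" position by position:
  Position 0: 'd' vs 'a' => DIFFER
  Position 1: 'e' vs 'b' => DIFFER
  Position 2: 'e' vs 'c' => DIFFER
  Position 3: 'b' vs 'c' => DIFFER
Positions that differ: 4

4


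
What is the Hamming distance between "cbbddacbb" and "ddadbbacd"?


Comparing "cbbddacbb" and "ddadbbacd" position by position:
  Position 0: 'c' vs 'd' => differ
  Position 1: 'b' vs 'd' => differ
  Position 2: 'b' vs 'a' => differ
  Position 3: 'd' vs 'd' => same
  Position 4: 'd' vs 'b' => differ
  Position 5: 'a' vs 'b' => differ
  Position 6: 'c' vs 'a' => differ
  Position 7: 'b' vs 'c' => differ
  Position 8: 'b' vs 'd' => differ
Total differences (Hamming distance): 8

8


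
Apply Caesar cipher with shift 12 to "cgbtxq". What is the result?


Caesar cipher: shift "cgbtxq" by 12
  'c' (pos 2) + 12 = pos 14 = 'o'
  'g' (pos 6) + 12 = pos 18 = 's'
  'b' (pos 1) + 12 = pos 13 = 'n'
  't' (pos 19) + 12 = pos 5 = 'f'
  'x' (pos 23) + 12 = pos 9 = 'j'
  'q' (pos 16) + 12 = pos 2 = 'c'
Result: osnfjc

osnfjc


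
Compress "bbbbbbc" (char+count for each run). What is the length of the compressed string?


Input: bbbbbbc
Runs:
  'b' x 6 => "b6"
  'c' x 1 => "c1"
Compressed: "b6c1"
Compressed length: 4

4


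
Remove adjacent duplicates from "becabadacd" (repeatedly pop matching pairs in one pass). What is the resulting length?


Input: becabadacd
Stack-based adjacent duplicate removal:
  Read 'b': push. Stack: b
  Read 'e': push. Stack: be
  Read 'c': push. Stack: bec
  Read 'a': push. Stack: beca
  Read 'b': push. Stack: becab
  Read 'a': push. Stack: becaba
  Read 'd': push. Stack: becabad
  Read 'a': push. Stack: becabada
  Read 'c': push. Stack: becabadac
  Read 'd': push. Stack: becabadacd
Final stack: "becabadacd" (length 10)

10


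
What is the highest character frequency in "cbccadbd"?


Input: cbccadbd
Character counts:
  'a': 1
  'b': 2
  'c': 3
  'd': 2
Maximum frequency: 3

3


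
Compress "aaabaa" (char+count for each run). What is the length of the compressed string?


Input: aaabaa
Runs:
  'a' x 3 => "a3"
  'b' x 1 => "b1"
  'a' x 2 => "a2"
Compressed: "a3b1a2"
Compressed length: 6

6


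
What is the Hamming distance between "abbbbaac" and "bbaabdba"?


Comparing "abbbbaac" and "bbaabdba" position by position:
  Position 0: 'a' vs 'b' => differ
  Position 1: 'b' vs 'b' => same
  Position 2: 'b' vs 'a' => differ
  Position 3: 'b' vs 'a' => differ
  Position 4: 'b' vs 'b' => same
  Position 5: 'a' vs 'd' => differ
  Position 6: 'a' vs 'b' => differ
  Position 7: 'c' vs 'a' => differ
Total differences (Hamming distance): 6

6


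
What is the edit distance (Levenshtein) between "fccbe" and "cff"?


Computing edit distance: "fccbe" -> "cff"
DP table:
           c    f    f
      0    1    2    3
  f   1    1    1    2
  c   2    1    2    2
  c   3    2    2    3
  b   4    3    3    3
  e   5    4    4    4
Edit distance = dp[5][3] = 4

4


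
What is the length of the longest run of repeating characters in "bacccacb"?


Input: "bacccacb"
Scanning for longest run:
  Position 1 ('a'): new char, reset run to 1
  Position 2 ('c'): new char, reset run to 1
  Position 3 ('c'): continues run of 'c', length=2
  Position 4 ('c'): continues run of 'c', length=3
  Position 5 ('a'): new char, reset run to 1
  Position 6 ('c'): new char, reset run to 1
  Position 7 ('b'): new char, reset run to 1
Longest run: 'c' with length 3

3


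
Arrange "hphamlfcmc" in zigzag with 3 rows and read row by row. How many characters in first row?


Zigzag "hphamlfcmc" into 3 rows:
Placing characters:
  'h' => row 0
  'p' => row 1
  'h' => row 2
  'a' => row 1
  'm' => row 0
  'l' => row 1
  'f' => row 2
  'c' => row 1
  'm' => row 0
  'c' => row 1
Rows:
  Row 0: "hmm"
  Row 1: "palcc"
  Row 2: "hf"
First row length: 3

3


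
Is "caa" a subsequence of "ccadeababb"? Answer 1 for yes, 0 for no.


Check if "caa" is a subsequence of "ccadeababb"
Greedy scan:
  Position 0 ('c'): matches sub[0] = 'c'
  Position 1 ('c'): no match needed
  Position 2 ('a'): matches sub[1] = 'a'
  Position 3 ('d'): no match needed
  Position 4 ('e'): no match needed
  Position 5 ('a'): matches sub[2] = 'a'
  Position 6 ('b'): no match needed
  Position 7 ('a'): no match needed
  Position 8 ('b'): no match needed
  Position 9 ('b'): no match needed
All 3 characters matched => is a subsequence

1


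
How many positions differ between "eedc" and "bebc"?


Comparing "eedc" and "bebc" position by position:
  Position 0: 'e' vs 'b' => DIFFER
  Position 1: 'e' vs 'e' => same
  Position 2: 'd' vs 'b' => DIFFER
  Position 3: 'c' vs 'c' => same
Positions that differ: 2

2


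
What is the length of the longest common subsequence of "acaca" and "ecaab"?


LCS of "acaca" and "ecaab"
DP table:
           e    c    a    a    b
      0    0    0    0    0    0
  a   0    0    0    1    1    1
  c   0    0    1    1    1    1
  a   0    0    1    2    2    2
  c   0    0    1    2    2    2
  a   0    0    1    2    3    3
LCS length = dp[5][5] = 3

3


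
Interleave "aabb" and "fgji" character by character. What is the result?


Interleaving "aabb" and "fgji":
  Position 0: 'a' from first, 'f' from second => "af"
  Position 1: 'a' from first, 'g' from second => "ag"
  Position 2: 'b' from first, 'j' from second => "bj"
  Position 3: 'b' from first, 'i' from second => "bi"
Result: afagbjbi

afagbjbi


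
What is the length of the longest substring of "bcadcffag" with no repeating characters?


Input: "bcadcffag"
Sliding window (track last position of each char):
  Position 0 ('b'): window [0,0] length 1 -- new best
  Position 1 ('c'): window [0,1] length 2 -- new best
  Position 2 ('a'): window [0,2] length 3 -- new best
  Position 3 ('d'): window [0,3] length 4 -- new best
  Position 4 ('c'): repeat (last at 1), move window start to 2
  Position 4 ('c'): window [2,4] length 3
  Position 5 ('f'): window [2,5] length 4
  Position 6 ('f'): repeat (last at 5), move window start to 6
  Position 6 ('f'): window [6,6] length 1
  Position 7 ('a'): window [6,7] length 2
  Position 8 ('g'): window [6,8] length 3
Longest substring with no repeats: "bcad" with length 4

4


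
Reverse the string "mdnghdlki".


Input: mdnghdlki
Reading characters right to left:
  Position 8: 'i'
  Position 7: 'k'
  Position 6: 'l'
  Position 5: 'd'
  Position 4: 'h'
  Position 3: 'g'
  Position 2: 'n'
  Position 1: 'd'
  Position 0: 'm'
Reversed: ikldhgndm

ikldhgndm


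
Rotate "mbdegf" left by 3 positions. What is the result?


Input: "mbdegf", rotate left by 3
First 3 characters: "mbd"
Remaining characters: "egf"
Concatenate remaining + first: "egf" + "mbd" = "egfmbd"

egfmbd


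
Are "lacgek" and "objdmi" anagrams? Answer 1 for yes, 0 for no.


Strings: "lacgek", "objdmi"
Sorted first:  acegkl
Sorted second: bdijmo
Differ at position 0: 'a' vs 'b' => not anagrams

0


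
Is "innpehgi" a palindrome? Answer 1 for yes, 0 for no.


Input: innpehgi
Reversed: ighepnni
  Compare pos 0 ('i') with pos 7 ('i'): match
  Compare pos 1 ('n') with pos 6 ('g'): MISMATCH
  Compare pos 2 ('n') with pos 5 ('h'): MISMATCH
  Compare pos 3 ('p') with pos 4 ('e'): MISMATCH
Result: not a palindrome

0


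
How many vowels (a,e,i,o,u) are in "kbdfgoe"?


Input: kbdfgoe
Checking each character:
  'k' at position 0: consonant
  'b' at position 1: consonant
  'd' at position 2: consonant
  'f' at position 3: consonant
  'g' at position 4: consonant
  'o' at position 5: vowel (running total: 1)
  'e' at position 6: vowel (running total: 2)
Total vowels: 2

2


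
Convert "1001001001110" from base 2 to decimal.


Input: "1001001001110" in base 2
Positional expansion:
  Digit '1' (value 1) x 2^12 = 4096
  Digit '0' (value 0) x 2^11 = 0
  Digit '0' (value 0) x 2^10 = 0
  Digit '1' (value 1) x 2^9 = 512
  Digit '0' (value 0) x 2^8 = 0
  Digit '0' (value 0) x 2^7 = 0
  Digit '1' (value 1) x 2^6 = 64
  Digit '0' (value 0) x 2^5 = 0
  Digit '0' (value 0) x 2^4 = 0
  Digit '1' (value 1) x 2^3 = 8
  Digit '1' (value 1) x 2^2 = 4
  Digit '1' (value 1) x 2^1 = 2
  Digit '0' (value 0) x 2^0 = 0
Sum = 4686

4686


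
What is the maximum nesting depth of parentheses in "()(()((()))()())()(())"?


Input: "()(()((()))()())()(())"
Tracking depth:
  Position 0 '(': depth becomes 1
  Position 1 ')': depth becomes 0
  Position 2 '(': depth becomes 1
  Position 3 '(': depth becomes 2
  Position 4 ')': depth becomes 1
  Position 5 '(': depth becomes 2
  Position 6 '(': depth becomes 3
  Position 7 '(': depth becomes 4
  Position 8 ')': depth becomes 3
  Position 9 ')': depth becomes 2
  Position 10 ')': depth becomes 1
  Position 11 '(': depth becomes 2
  Position 12 ')': depth becomes 1
  Position 13 '(': depth becomes 2
  Position 14 ')': depth becomes 1
  Position 15 ')': depth becomes 0
  Position 16 '(': depth becomes 1
  Position 17 ')': depth becomes 0
  Position 18 '(': depth becomes 1
  Position 19 '(': depth becomes 2
  Position 20 ')': depth becomes 1
  Position 21 ')': depth becomes 0
Maximum depth reached: 4

4


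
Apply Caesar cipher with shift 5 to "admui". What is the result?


Caesar cipher: shift "admui" by 5
  'a' (pos 0) + 5 = pos 5 = 'f'
  'd' (pos 3) + 5 = pos 8 = 'i'
  'm' (pos 12) + 5 = pos 17 = 'r'
  'u' (pos 20) + 5 = pos 25 = 'z'
  'i' (pos 8) + 5 = pos 13 = 'n'
Result: firzn

firzn


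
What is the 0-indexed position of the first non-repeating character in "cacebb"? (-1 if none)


Input: cacebb
Character frequencies:
  'a': 1
  'b': 2
  'c': 2
  'e': 1
Scanning left to right for freq == 1:
  Position 0 ('c'): freq=2, skip
  Position 1 ('a'): unique! => answer = 1

1


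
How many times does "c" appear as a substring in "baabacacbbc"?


Searching for "c" in "baabacacbbc"
Scanning each position:
  Position 0: "b" => no
  Position 1: "a" => no
  Position 2: "a" => no
  Position 3: "b" => no
  Position 4: "a" => no
  Position 5: "c" => MATCH
  Position 6: "a" => no
  Position 7: "c" => MATCH
  Position 8: "b" => no
  Position 9: "b" => no
  Position 10: "c" => MATCH
Total occurrences: 3

3


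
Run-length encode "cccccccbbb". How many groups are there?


Input: cccccccbbb
Scanning for consecutive runs:
  Group 1: 'c' x 7 (positions 0-6)
  Group 2: 'b' x 3 (positions 7-9)
Total groups: 2

2


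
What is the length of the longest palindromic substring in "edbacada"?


Input: "edbacada"
Checking substrings for palindromes:
  [3:6] "aca" (len 3) => palindrome
  [5:8] "ada" (len 3) => palindrome
Longest palindromic substring: "aca" with length 3

3


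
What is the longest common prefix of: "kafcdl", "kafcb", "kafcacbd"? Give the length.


Words: kafcdl, kafcb, kafcacbd
  Position 0: all 'k' => match
  Position 1: all 'a' => match
  Position 2: all 'f' => match
  Position 3: all 'c' => match
  Position 4: ('d', 'b', 'a') => mismatch, stop
LCP = "kafc" (length 4)

4


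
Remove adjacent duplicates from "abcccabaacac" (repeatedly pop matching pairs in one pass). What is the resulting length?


Input: abcccabaacac
Stack-based adjacent duplicate removal:
  Read 'a': push. Stack: a
  Read 'b': push. Stack: ab
  Read 'c': push. Stack: abc
  Read 'c': matches stack top 'c' => pop. Stack: ab
  Read 'c': push. Stack: abc
  Read 'a': push. Stack: abca
  Read 'b': push. Stack: abcab
  Read 'a': push. Stack: abcaba
  Read 'a': matches stack top 'a' => pop. Stack: abcab
  Read 'c': push. Stack: abcabc
  Read 'a': push. Stack: abcabca
  Read 'c': push. Stack: abcabcac
Final stack: "abcabcac" (length 8)

8


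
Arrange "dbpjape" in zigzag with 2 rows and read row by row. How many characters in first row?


Zigzag "dbpjape" into 2 rows:
Placing characters:
  'd' => row 0
  'b' => row 1
  'p' => row 0
  'j' => row 1
  'a' => row 0
  'p' => row 1
  'e' => row 0
Rows:
  Row 0: "dpae"
  Row 1: "bjp"
First row length: 4

4


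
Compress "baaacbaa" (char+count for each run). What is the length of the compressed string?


Input: baaacbaa
Runs:
  'b' x 1 => "b1"
  'a' x 3 => "a3"
  'c' x 1 => "c1"
  'b' x 1 => "b1"
  'a' x 2 => "a2"
Compressed: "b1a3c1b1a2"
Compressed length: 10

10


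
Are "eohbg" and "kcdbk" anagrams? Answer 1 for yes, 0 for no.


Strings: "eohbg", "kcdbk"
Sorted first:  begho
Sorted second: bcdkk
Differ at position 1: 'e' vs 'c' => not anagrams

0


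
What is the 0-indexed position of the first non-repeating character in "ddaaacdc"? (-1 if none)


Input: ddaaacdc
Character frequencies:
  'a': 3
  'c': 2
  'd': 3
Scanning left to right for freq == 1:
  Position 0 ('d'): freq=3, skip
  Position 1 ('d'): freq=3, skip
  Position 2 ('a'): freq=3, skip
  Position 3 ('a'): freq=3, skip
  Position 4 ('a'): freq=3, skip
  Position 5 ('c'): freq=2, skip
  Position 6 ('d'): freq=3, skip
  Position 7 ('c'): freq=2, skip
  No unique character found => answer = -1

-1


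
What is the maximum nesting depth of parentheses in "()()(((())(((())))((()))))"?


Input: "()()(((())(((())))((()))))"
Tracking depth:
  Position 0 '(': depth becomes 1
  Position 1 ')': depth becomes 0
  Position 2 '(': depth becomes 1
  Position 3 ')': depth becomes 0
  Position 4 '(': depth becomes 1
  Position 5 '(': depth becomes 2
  Position 6 '(': depth becomes 3
  Position 7 '(': depth becomes 4
  Position 8 ')': depth becomes 3
  Position 9 ')': depth becomes 2
  Position 10 '(': depth becomes 3
  Position 11 '(': depth becomes 4
  Position 12 '(': depth becomes 5
  Position 13 '(': depth becomes 6
  Position 14 ')': depth becomes 5
  Position 15 ')': depth becomes 4
  Position 16 ')': depth becomes 3
  Position 17 ')': depth becomes 2
  Position 18 '(': depth becomes 3
  Position 19 '(': depth becomes 4
  Position 20 '(': depth becomes 5
  Position 21 ')': depth becomes 4
  Position 22 ')': depth becomes 3
  Position 23 ')': depth becomes 2
  Position 24 ')': depth becomes 1
  Position 25 ')': depth becomes 0
Maximum depth reached: 6

6


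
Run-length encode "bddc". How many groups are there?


Input: bddc
Scanning for consecutive runs:
  Group 1: 'b' x 1 (positions 0-0)
  Group 2: 'd' x 2 (positions 1-2)
  Group 3: 'c' x 1 (positions 3-3)
Total groups: 3

3


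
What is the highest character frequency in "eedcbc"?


Input: eedcbc
Character counts:
  'b': 1
  'c': 2
  'd': 1
  'e': 2
Maximum frequency: 2

2


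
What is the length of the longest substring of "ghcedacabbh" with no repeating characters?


Input: "ghcedacabbh"
Sliding window (track last position of each char):
  Position 0 ('g'): window [0,0] length 1 -- new best
  Position 1 ('h'): window [0,1] length 2 -- new best
  Position 2 ('c'): window [0,2] length 3 -- new best
  Position 3 ('e'): window [0,3] length 4 -- new best
  Position 4 ('d'): window [0,4] length 5 -- new best
  Position 5 ('a'): window [0,5] length 6 -- new best
  Position 6 ('c'): repeat (last at 2), move window start to 3
  Position 6 ('c'): window [3,6] length 4
  Position 7 ('a'): repeat (last at 5), move window start to 6
  Position 7 ('a'): window [6,7] length 2
  Position 8 ('b'): window [6,8] length 3
  Position 9 ('b'): repeat (last at 8), move window start to 9
  Position 9 ('b'): window [9,9] length 1
  Position 10 ('h'): window [9,10] length 2
Longest substring with no repeats: "ghceda" with length 6

6


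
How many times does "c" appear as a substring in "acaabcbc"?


Searching for "c" in "acaabcbc"
Scanning each position:
  Position 0: "a" => no
  Position 1: "c" => MATCH
  Position 2: "a" => no
  Position 3: "a" => no
  Position 4: "b" => no
  Position 5: "c" => MATCH
  Position 6: "b" => no
  Position 7: "c" => MATCH
Total occurrences: 3

3


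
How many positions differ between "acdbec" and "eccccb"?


Comparing "acdbec" and "eccccb" position by position:
  Position 0: 'a' vs 'e' => DIFFER
  Position 1: 'c' vs 'c' => same
  Position 2: 'd' vs 'c' => DIFFER
  Position 3: 'b' vs 'c' => DIFFER
  Position 4: 'e' vs 'c' => DIFFER
  Position 5: 'c' vs 'b' => DIFFER
Positions that differ: 5

5


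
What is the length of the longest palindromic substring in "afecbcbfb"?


Input: "afecbcbfb"
Checking substrings for palindromes:
  [3:6] "cbc" (len 3) => palindrome
  [4:7] "bcb" (len 3) => palindrome
  [6:9] "bfb" (len 3) => palindrome
Longest palindromic substring: "cbc" with length 3

3


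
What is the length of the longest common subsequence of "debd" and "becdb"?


LCS of "debd" and "becdb"
DP table:
           b    e    c    d    b
      0    0    0    0    0    0
  d   0    0    0    0    1    1
  e   0    0    1    1    1    1
  b   0    1    1    1    1    2
  d   0    1    1    1    2    2
LCS length = dp[4][5] = 2

2


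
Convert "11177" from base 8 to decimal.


Input: "11177" in base 8
Positional expansion:
  Digit '1' (value 1) x 8^4 = 4096
  Digit '1' (value 1) x 8^3 = 512
  Digit '1' (value 1) x 8^2 = 64
  Digit '7' (value 7) x 8^1 = 56
  Digit '7' (value 7) x 8^0 = 7
Sum = 4735

4735


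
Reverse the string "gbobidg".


Input: gbobidg
Reading characters right to left:
  Position 6: 'g'
  Position 5: 'd'
  Position 4: 'i'
  Position 3: 'b'
  Position 2: 'o'
  Position 1: 'b'
  Position 0: 'g'
Reversed: gdibobg

gdibobg


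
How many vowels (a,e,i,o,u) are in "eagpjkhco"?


Input: eagpjkhco
Checking each character:
  'e' at position 0: vowel (running total: 1)
  'a' at position 1: vowel (running total: 2)
  'g' at position 2: consonant
  'p' at position 3: consonant
  'j' at position 4: consonant
  'k' at position 5: consonant
  'h' at position 6: consonant
  'c' at position 7: consonant
  'o' at position 8: vowel (running total: 3)
Total vowels: 3

3


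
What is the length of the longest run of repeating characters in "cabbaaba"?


Input: "cabbaaba"
Scanning for longest run:
  Position 1 ('a'): new char, reset run to 1
  Position 2 ('b'): new char, reset run to 1
  Position 3 ('b'): continues run of 'b', length=2
  Position 4 ('a'): new char, reset run to 1
  Position 5 ('a'): continues run of 'a', length=2
  Position 6 ('b'): new char, reset run to 1
  Position 7 ('a'): new char, reset run to 1
Longest run: 'b' with length 2

2


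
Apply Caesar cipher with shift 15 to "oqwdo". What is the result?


Caesar cipher: shift "oqwdo" by 15
  'o' (pos 14) + 15 = pos 3 = 'd'
  'q' (pos 16) + 15 = pos 5 = 'f'
  'w' (pos 22) + 15 = pos 11 = 'l'
  'd' (pos 3) + 15 = pos 18 = 's'
  'o' (pos 14) + 15 = pos 3 = 'd'
Result: dflsd

dflsd


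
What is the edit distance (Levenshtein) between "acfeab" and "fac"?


Computing edit distance: "acfeab" -> "fac"
DP table:
           f    a    c
      0    1    2    3
  a   1    1    1    2
  c   2    2    2    1
  f   3    2    3    2
  e   4    3    3    3
  a   5    4    3    4
  b   6    5    4    4
Edit distance = dp[6][3] = 4

4


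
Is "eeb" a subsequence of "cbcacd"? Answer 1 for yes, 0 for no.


Check if "eeb" is a subsequence of "cbcacd"
Greedy scan:
  Position 0 ('c'): no match needed
  Position 1 ('b'): no match needed
  Position 2 ('c'): no match needed
  Position 3 ('a'): no match needed
  Position 4 ('c'): no match needed
  Position 5 ('d'): no match needed
Only matched 0/3 characters => not a subsequence

0


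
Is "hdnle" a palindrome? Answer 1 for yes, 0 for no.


Input: hdnle
Reversed: elndh
  Compare pos 0 ('h') with pos 4 ('e'): MISMATCH
  Compare pos 1 ('d') with pos 3 ('l'): MISMATCH
Result: not a palindrome

0


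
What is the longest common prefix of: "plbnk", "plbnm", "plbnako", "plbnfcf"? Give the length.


Words: plbnk, plbnm, plbnako, plbnfcf
  Position 0: all 'p' => match
  Position 1: all 'l' => match
  Position 2: all 'b' => match
  Position 3: all 'n' => match
  Position 4: ('k', 'm', 'a', 'f') => mismatch, stop
LCP = "plbn" (length 4)

4


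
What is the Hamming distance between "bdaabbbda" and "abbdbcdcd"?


Comparing "bdaabbbda" and "abbdbcdcd" position by position:
  Position 0: 'b' vs 'a' => differ
  Position 1: 'd' vs 'b' => differ
  Position 2: 'a' vs 'b' => differ
  Position 3: 'a' vs 'd' => differ
  Position 4: 'b' vs 'b' => same
  Position 5: 'b' vs 'c' => differ
  Position 6: 'b' vs 'd' => differ
  Position 7: 'd' vs 'c' => differ
  Position 8: 'a' vs 'd' => differ
Total differences (Hamming distance): 8

8


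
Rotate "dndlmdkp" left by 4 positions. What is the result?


Input: "dndlmdkp", rotate left by 4
First 4 characters: "dndl"
Remaining characters: "mdkp"
Concatenate remaining + first: "mdkp" + "dndl" = "mdkpdndl"

mdkpdndl


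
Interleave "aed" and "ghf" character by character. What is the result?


Interleaving "aed" and "ghf":
  Position 0: 'a' from first, 'g' from second => "ag"
  Position 1: 'e' from first, 'h' from second => "eh"
  Position 2: 'd' from first, 'f' from second => "df"
Result: agehdf

agehdf


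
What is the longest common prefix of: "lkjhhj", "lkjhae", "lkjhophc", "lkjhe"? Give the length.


Words: lkjhhj, lkjhae, lkjhophc, lkjhe
  Position 0: all 'l' => match
  Position 1: all 'k' => match
  Position 2: all 'j' => match
  Position 3: all 'h' => match
  Position 4: ('h', 'a', 'o', 'e') => mismatch, stop
LCP = "lkjh" (length 4)

4


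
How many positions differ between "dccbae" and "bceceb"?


Comparing "dccbae" and "bceceb" position by position:
  Position 0: 'd' vs 'b' => DIFFER
  Position 1: 'c' vs 'c' => same
  Position 2: 'c' vs 'e' => DIFFER
  Position 3: 'b' vs 'c' => DIFFER
  Position 4: 'a' vs 'e' => DIFFER
  Position 5: 'e' vs 'b' => DIFFER
Positions that differ: 5

5


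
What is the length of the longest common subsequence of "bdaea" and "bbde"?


LCS of "bdaea" and "bbde"
DP table:
           b    b    d    e
      0    0    0    0    0
  b   0    1    1    1    1
  d   0    1    1    2    2
  a   0    1    1    2    2
  e   0    1    1    2    3
  a   0    1    1    2    3
LCS length = dp[5][4] = 3

3


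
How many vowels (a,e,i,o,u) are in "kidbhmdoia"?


Input: kidbhmdoia
Checking each character:
  'k' at position 0: consonant
  'i' at position 1: vowel (running total: 1)
  'd' at position 2: consonant
  'b' at position 3: consonant
  'h' at position 4: consonant
  'm' at position 5: consonant
  'd' at position 6: consonant
  'o' at position 7: vowel (running total: 2)
  'i' at position 8: vowel (running total: 3)
  'a' at position 9: vowel (running total: 4)
Total vowels: 4

4


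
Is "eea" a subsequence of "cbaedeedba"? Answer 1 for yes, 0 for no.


Check if "eea" is a subsequence of "cbaedeedba"
Greedy scan:
  Position 0 ('c'): no match needed
  Position 1 ('b'): no match needed
  Position 2 ('a'): no match needed
  Position 3 ('e'): matches sub[0] = 'e'
  Position 4 ('d'): no match needed
  Position 5 ('e'): matches sub[1] = 'e'
  Position 6 ('e'): no match needed
  Position 7 ('d'): no match needed
  Position 8 ('b'): no match needed
  Position 9 ('a'): matches sub[2] = 'a'
All 3 characters matched => is a subsequence

1
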